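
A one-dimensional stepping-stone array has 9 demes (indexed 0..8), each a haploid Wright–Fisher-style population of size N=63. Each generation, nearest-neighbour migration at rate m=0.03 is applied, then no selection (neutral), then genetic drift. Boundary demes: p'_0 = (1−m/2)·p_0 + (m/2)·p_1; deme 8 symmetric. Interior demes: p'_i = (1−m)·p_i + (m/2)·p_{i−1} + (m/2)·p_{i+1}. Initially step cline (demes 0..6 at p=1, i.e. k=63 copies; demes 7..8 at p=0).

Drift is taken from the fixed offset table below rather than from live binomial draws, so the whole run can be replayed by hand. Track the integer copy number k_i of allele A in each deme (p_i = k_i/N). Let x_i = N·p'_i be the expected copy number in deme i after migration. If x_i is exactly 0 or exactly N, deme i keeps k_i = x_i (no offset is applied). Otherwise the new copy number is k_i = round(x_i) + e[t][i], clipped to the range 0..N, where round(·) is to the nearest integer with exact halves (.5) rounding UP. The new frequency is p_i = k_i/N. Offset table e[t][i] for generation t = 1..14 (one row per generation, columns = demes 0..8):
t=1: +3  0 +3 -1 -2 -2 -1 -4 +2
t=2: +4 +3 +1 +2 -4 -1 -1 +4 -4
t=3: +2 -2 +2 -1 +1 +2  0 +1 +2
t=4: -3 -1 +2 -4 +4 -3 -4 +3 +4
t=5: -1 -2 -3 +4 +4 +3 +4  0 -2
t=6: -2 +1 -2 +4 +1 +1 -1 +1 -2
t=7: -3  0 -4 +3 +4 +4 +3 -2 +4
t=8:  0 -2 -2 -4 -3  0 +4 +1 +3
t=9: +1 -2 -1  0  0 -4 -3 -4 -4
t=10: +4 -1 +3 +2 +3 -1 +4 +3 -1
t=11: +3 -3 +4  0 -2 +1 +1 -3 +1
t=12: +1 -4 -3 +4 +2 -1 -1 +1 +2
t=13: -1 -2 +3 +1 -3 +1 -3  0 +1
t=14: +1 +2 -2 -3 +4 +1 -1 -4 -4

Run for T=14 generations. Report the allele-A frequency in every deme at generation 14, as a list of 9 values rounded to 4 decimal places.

t=0: k=[63 63 63 63 63 63 63 0 0]
t=1: x=[63.0000 63.0000 63.0000 63.0000 63.0000 63.0000 62.0550 0.9450 0.0000] k=[63 63 63 63 63 63 61 0 0]
t=2: x=[63.0000 63.0000 63.0000 63.0000 63.0000 62.9700 60.1150 0.9150 0.0000] k=[63 63 63 63 63 62 59 5 0]
t=3: x=[63.0000 63.0000 63.0000 63.0000 62.9850 61.9700 58.2350 5.7350 0.0750] k=[63 63 63 63 63 63 58 7 2]
t=4: x=[63.0000 63.0000 63.0000 63.0000 63.0000 62.9250 57.3100 7.6900 2.0750] k=[63 63 63 63 63 60 53 11 6]
t=5: x=[63.0000 63.0000 63.0000 63.0000 62.9550 59.9400 52.4750 11.5550 6.0750] k=[63 63 63 63 63 63 56 12 4]
t=6: x=[63.0000 63.0000 63.0000 63.0000 63.0000 62.8950 55.4450 12.5400 4.1200] k=[63 63 63 63 63 63 54 14 2]
t=7: x=[63.0000 63.0000 63.0000 63.0000 63.0000 62.8650 53.5350 14.4200 2.1800] k=[63 63 63 63 63 63 57 12 6]
t=8: x=[63.0000 63.0000 63.0000 63.0000 63.0000 62.9100 56.4150 12.5850 6.0900] k=[63 63 63 63 63 63 60 14 9]
t=9: x=[63.0000 63.0000 63.0000 63.0000 63.0000 62.9550 59.3550 14.6150 9.0750] k=[63 63 63 63 63 59 56 11 5]
t=10: x=[63.0000 63.0000 63.0000 63.0000 62.9400 59.0150 55.3700 11.5850 5.0900] k=[63 63 63 63 63 58 59 15 4]
t=11: x=[63.0000 63.0000 63.0000 63.0000 62.9250 58.0900 58.3250 15.4950 4.1650] k=[63 63 63 63 61 59 59 12 5]
t=12: x=[63.0000 63.0000 63.0000 62.9700 61.0000 59.0300 58.2950 12.6000 5.1050] k=[63 63 63 63 63 58 57 14 7]
t=13: x=[63.0000 63.0000 63.0000 63.0000 62.9250 58.0600 56.3700 14.5400 7.1050] k=[63 63 63 63 60 59 53 15 8]
t=14: x=[63.0000 63.0000 63.0000 62.9550 60.0300 58.9250 52.5200 15.4650 8.1050] k=[63 63 63 60 63 60 52 11 4]

[1.0000, 1.0000, 1.0000, 0.9524, 1.0000, 0.9524, 0.8254, 0.1746, 0.0635]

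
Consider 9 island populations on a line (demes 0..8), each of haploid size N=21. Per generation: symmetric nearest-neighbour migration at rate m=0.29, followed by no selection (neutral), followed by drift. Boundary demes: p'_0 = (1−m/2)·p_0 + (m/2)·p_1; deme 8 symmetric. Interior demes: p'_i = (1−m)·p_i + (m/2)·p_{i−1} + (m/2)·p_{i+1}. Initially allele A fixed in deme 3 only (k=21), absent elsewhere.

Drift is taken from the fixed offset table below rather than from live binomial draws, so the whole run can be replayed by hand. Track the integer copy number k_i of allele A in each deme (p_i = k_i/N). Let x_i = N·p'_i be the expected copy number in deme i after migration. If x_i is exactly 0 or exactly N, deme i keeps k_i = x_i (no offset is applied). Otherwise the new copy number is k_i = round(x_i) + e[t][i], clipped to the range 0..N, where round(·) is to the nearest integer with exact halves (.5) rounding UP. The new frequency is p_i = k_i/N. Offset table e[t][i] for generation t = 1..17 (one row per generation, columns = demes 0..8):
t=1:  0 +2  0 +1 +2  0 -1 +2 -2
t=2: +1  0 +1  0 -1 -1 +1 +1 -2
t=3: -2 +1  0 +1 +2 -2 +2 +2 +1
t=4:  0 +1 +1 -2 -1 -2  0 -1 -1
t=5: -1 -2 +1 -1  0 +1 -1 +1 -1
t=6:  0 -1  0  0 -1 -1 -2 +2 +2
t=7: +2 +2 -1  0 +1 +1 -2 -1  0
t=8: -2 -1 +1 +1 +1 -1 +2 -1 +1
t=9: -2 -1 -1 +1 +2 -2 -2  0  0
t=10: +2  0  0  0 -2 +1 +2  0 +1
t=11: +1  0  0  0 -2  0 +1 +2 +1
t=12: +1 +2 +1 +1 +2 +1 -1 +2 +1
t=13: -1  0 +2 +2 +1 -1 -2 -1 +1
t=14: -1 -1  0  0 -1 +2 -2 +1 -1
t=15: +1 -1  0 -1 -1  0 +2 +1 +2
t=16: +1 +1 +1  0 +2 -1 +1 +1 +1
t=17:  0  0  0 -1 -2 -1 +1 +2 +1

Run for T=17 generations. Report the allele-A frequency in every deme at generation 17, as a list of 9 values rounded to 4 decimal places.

[0.1905, 0.2381, 0.3333, 0.2857, 0.1905, 0.1429, 0.2381, 0.2381, 0.1905]

t=0: k=[0 0 0 21 0 0 0 0 0]
t=1: x=[0.0000 0.0000 3.0450 14.9100 3.0450 0.0000 0.0000 0.0000 0.0000] k=[0 0 3 16 5 0 0 0 0]
t=2: x=[0.0000 0.4350 4.4500 12.5200 5.8700 0.7250 0.0000 0.0000 0.0000] k=[0 0 5 13 5 0 0 0 0]
t=3: x=[0.0000 0.7250 5.4350 10.6800 5.4350 0.7250 0.0000 0.0000 0.0000] k=[0 2 5 12 7 0 0 0 0]
t=4: x=[0.2900 2.1450 5.5800 10.2600 6.7100 1.0150 0.0000 0.0000 0.0000] k=[0 3 7 8 6 0 0 0 0]
t=5: x=[0.4350 3.1450 6.5650 7.5650 5.4200 0.8700 0.0000 0.0000 0.0000] k=[0 1 8 7 5 2 0 0 0]
t=6: x=[0.1450 1.8700 6.8400 6.8550 4.8550 2.1450 0.2900 0.0000 0.0000] k=[0 1 7 7 4 1 0 0 0]
t=7: x=[0.1450 1.7250 6.1300 6.5650 4.0000 1.2900 0.1450 0.0000 0.0000] k=[2 4 5 7 5 2 0 0 0]
t=8: x=[2.2900 3.8550 5.1450 6.4200 4.8550 2.1450 0.2900 0.0000 0.0000] k=[0 3 6 7 6 1 2 0 0]
t=9: x=[0.4350 3.0000 5.7100 6.7100 5.4200 1.8700 1.5650 0.2900 0.0000] k=[0 2 5 8 7 0 0 0 0]
t=10: x=[0.2900 2.1450 5.0000 7.4200 6.1300 1.0150 0.0000 0.0000 0.0000] k=[2 2 5 7 4 2 0 0 0]
t=11: x=[2.0000 2.4350 4.8550 6.2750 4.1450 2.0000 0.2900 0.0000 0.0000] k=[3 2 5 6 2 2 1 0 0]
t=12: x=[2.8550 2.5800 4.7100 5.2750 2.5800 1.8550 1.0000 0.1450 0.0000] k=[4 5 6 6 5 3 0 2 0]
t=13: x=[4.1450 5.0000 5.8550 5.8550 4.8550 2.8550 0.7250 1.4200 0.2900] k=[3 5 8 8 6 2 0 0 1]
t=14: x=[3.2900 5.1450 7.5650 7.7100 5.7100 2.2900 0.2900 0.1450 0.8550] k=[2 4 8 8 5 4 0 1 0]
t=15: x=[2.2900 4.2900 7.4200 7.5650 5.2900 3.5650 0.7250 0.7100 0.1450] k=[3 3 7 7 4 4 3 2 2]
t=16: x=[3.0000 3.5800 6.4200 6.5650 4.4350 3.8550 3.0000 2.1450 2.0000] k=[4 5 7 7 6 3 4 3 3]
t=17: x=[4.1450 5.1450 6.7100 6.8550 5.7100 3.5800 3.7100 3.1450 3.0000] k=[4 5 7 6 4 3 5 5 4]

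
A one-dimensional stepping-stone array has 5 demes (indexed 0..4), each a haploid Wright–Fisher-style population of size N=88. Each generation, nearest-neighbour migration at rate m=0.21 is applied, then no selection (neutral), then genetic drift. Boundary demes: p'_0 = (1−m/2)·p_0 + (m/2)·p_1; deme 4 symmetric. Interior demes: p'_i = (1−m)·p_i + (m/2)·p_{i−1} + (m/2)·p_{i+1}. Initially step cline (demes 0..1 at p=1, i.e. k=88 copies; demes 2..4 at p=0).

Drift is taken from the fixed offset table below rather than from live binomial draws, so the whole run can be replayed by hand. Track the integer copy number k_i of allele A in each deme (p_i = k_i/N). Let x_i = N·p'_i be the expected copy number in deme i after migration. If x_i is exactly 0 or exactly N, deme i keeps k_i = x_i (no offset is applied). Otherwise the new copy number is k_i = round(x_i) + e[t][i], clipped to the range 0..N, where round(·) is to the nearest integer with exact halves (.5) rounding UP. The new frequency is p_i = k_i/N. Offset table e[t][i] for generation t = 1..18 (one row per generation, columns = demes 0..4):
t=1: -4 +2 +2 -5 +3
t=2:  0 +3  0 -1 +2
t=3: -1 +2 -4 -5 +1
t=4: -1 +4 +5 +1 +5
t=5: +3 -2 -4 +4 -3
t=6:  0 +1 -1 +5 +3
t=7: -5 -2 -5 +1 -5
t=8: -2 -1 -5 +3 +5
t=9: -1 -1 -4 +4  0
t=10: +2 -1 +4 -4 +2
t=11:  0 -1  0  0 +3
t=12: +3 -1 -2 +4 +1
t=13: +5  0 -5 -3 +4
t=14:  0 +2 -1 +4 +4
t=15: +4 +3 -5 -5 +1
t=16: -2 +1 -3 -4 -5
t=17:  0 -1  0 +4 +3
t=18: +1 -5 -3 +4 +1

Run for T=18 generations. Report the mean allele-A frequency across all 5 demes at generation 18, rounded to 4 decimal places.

0.4159

t=0: k=[88 88 0 0 0]
t=1: x=[88.0000 78.7600 9.2400 0.0000 0.0000] k=[88 81 11 0 0]
t=2: x=[87.2650 74.3850 17.1950 1.1550 0.0000] k=[87 77 17 0 0]
t=3: x=[85.9500 71.7500 21.5150 1.7850 0.0000] k=[85 74 18 0 0]
t=4: x=[83.8450 69.2750 21.9900 1.8900 0.0000] k=[83 73 27 3 0]
t=5: x=[81.9500 69.2200 29.3100 5.2050 0.3150] k=[85 67 25 9 0]
t=6: x=[83.1100 64.4800 27.7300 9.7350 0.9450] k=[83 65 27 15 4]
t=7: x=[81.1100 62.9000 29.7300 15.1050 5.1550] k=[76 61 25 16 0]
t=8: x=[74.4250 58.7950 27.8350 15.2650 1.6800] k=[72 58 23 18 7]
t=9: x=[70.5300 55.7950 26.1500 17.3700 8.1550] k=[70 55 22 21 8]
t=10: x=[68.4250 53.1100 25.3600 19.7400 9.3650] k=[70 52 29 16 11]
t=11: x=[68.1100 51.4750 30.0500 16.8400 11.5250] k=[68 50 30 17 15]
t=12: x=[66.1100 49.7900 30.7350 18.1550 15.2100] k=[69 49 29 22 16]
t=13: x=[66.9000 49.0000 30.3650 22.1050 16.6300] k=[72 49 25 19 21]
t=14: x=[69.5850 48.8950 26.8900 19.8400 20.7900] k=[70 51 26 24 25]
t=15: x=[68.0050 50.3700 28.4150 24.3150 24.8950] k=[72 53 23 19 26]
t=16: x=[70.0050 51.8450 25.7300 20.1550 25.2650] k=[68 53 23 16 20]
t=17: x=[66.4250 51.4250 25.4150 17.1550 19.5800] k=[66 50 25 21 23]
t=18: x=[64.3200 49.0550 27.2050 21.6300 22.7900] k=[65 44 24 26 24]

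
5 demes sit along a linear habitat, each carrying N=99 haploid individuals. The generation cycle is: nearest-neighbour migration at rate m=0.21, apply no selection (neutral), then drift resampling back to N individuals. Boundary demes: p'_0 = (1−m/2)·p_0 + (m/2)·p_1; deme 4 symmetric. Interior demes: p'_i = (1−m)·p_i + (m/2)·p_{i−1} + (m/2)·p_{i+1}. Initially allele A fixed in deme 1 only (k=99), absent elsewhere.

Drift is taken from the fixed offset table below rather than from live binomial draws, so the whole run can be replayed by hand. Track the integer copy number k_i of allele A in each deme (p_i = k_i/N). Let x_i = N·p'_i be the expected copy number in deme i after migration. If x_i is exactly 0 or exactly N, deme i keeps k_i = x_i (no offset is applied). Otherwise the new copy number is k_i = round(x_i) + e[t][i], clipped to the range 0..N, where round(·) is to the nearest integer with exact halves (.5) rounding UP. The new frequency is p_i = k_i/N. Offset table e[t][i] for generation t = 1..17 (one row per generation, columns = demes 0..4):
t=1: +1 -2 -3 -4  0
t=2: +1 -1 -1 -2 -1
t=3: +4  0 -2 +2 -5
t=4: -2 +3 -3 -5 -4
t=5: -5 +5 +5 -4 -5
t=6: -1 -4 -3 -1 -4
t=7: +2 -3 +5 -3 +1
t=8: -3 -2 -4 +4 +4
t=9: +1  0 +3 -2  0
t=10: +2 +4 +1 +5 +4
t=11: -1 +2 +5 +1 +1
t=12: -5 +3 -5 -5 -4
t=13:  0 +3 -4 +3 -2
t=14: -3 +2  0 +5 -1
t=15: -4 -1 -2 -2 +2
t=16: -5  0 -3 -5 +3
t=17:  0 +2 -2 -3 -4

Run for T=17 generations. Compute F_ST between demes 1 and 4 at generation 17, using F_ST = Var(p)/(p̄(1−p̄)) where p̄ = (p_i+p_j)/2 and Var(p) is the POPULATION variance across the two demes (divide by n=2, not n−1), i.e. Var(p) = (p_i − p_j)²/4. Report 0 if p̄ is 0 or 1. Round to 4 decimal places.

t=0: k=[0 99 0 0 0]
t=1: x=[10.3950 78.2100 10.3950 0.0000 0.0000] k=[11 76 7 0 0]
t=2: x=[17.8250 61.9300 13.5100 0.7350 0.0000] k=[19 61 13 0 0]
t=3: x=[23.4100 51.5500 16.6750 1.3650 0.0000] k=[27 52 15 3 0]
t=4: x=[29.6250 45.4900 17.6250 3.9450 0.3150] k=[28 48 15 0 0]
t=5: x=[30.1000 42.4350 16.8900 1.5750 0.0000] k=[25 47 22 0 0]
t=6: x=[27.3100 42.0650 22.3150 2.3100 0.0000] k=[26 38 19 1 0]
t=7: x=[27.2600 34.7450 19.1050 2.7850 0.1050] k=[29 32 24 0 1]
t=8: x=[29.3150 30.8450 22.3200 2.6250 0.8950] k=[26 29 18 7 5]
t=9: x=[26.3150 27.5300 18.0000 7.9450 5.2100] k=[27 28 21 6 5]
t=10: x=[27.1050 27.1600 20.1600 7.4700 5.1050] k=[29 31 21 12 9]
t=11: x=[29.2100 29.7400 21.1050 12.6300 9.3150] k=[28 32 26 14 10]
t=12: x=[28.4200 30.9500 25.3700 14.8400 10.4200] k=[23 34 20 10 6]
t=13: x=[24.1550 31.3750 20.4200 10.6300 6.4200] k=[24 34 16 14 4]
t=14: x=[25.0500 31.0600 17.6800 13.1600 5.0500] k=[22 33 18 18 4]
t=15: x=[23.1550 30.2700 19.5750 16.5300 5.4700] k=[19 29 18 15 7]
t=16: x=[20.0500 26.7950 18.8400 14.4750 7.8400] k=[15 27 16 9 11]
t=17: x=[16.2600 24.5850 16.4200 9.9450 10.7900] k=[16 27 14 7 7]

0.0717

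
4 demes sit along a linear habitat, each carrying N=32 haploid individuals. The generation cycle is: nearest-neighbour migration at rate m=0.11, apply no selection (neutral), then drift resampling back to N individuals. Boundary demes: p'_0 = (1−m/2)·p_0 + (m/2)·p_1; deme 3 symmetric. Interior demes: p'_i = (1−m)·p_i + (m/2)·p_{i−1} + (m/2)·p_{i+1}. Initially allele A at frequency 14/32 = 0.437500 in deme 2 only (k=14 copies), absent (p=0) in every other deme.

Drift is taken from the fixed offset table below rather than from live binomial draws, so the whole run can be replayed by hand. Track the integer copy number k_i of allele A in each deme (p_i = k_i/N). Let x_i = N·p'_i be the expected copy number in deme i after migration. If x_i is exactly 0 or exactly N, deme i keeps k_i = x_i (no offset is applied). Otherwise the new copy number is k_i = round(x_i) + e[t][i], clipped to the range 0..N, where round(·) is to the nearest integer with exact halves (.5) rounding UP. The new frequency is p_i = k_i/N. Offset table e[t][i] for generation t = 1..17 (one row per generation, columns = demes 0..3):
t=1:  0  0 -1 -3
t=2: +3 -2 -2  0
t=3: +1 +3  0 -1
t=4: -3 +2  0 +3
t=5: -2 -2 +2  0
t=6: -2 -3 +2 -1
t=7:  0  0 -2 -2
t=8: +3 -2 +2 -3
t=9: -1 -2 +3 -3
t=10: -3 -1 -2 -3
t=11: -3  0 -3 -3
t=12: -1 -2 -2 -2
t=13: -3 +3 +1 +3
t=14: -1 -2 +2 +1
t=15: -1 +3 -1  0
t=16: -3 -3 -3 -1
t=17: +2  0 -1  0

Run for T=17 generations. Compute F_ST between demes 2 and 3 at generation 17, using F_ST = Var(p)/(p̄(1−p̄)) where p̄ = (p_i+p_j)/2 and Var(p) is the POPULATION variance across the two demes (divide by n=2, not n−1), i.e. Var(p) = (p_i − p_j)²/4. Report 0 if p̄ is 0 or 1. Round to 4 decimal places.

0.0492

t=0: k=[0 0 14 0]
t=1: x=[0.0000 0.7700 12.4600 0.7700] k=[0 1 11 0]
t=2: x=[0.0550 1.4950 9.8450 0.6050] k=[3 0 8 1]
t=3: x=[2.8350 0.6050 7.1750 1.3850] k=[4 4 7 0]
t=4: x=[4.0000 4.1650 6.4500 0.3850] k=[1 6 6 3]
t=5: x=[1.2750 5.7250 5.8350 3.1650] k=[0 4 8 3]
t=6: x=[0.2200 4.0000 7.5050 3.2750] k=[0 1 10 2]
t=7: x=[0.0550 1.4400 9.0650 2.4400] k=[0 1 7 0]
t=8: x=[0.0550 1.2750 6.2850 0.3850] k=[3 0 8 0]
t=9: x=[2.8350 0.6050 7.1200 0.4400] k=[2 0 10 0]
t=10: x=[1.8900 0.6600 8.9000 0.5500] k=[0 0 7 0]
t=11: x=[0.0000 0.3850 6.2300 0.3850] k=[0 0 3 0]
t=12: x=[0.0000 0.1650 2.6700 0.1650] k=[0 0 1 0]
t=13: x=[0.0000 0.0550 0.8900 0.0550] k=[0 3 2 3]
t=14: x=[0.1650 2.7800 2.1100 2.9450] k=[0 1 4 4]
t=15: x=[0.0550 1.1100 3.8350 4.0000] k=[0 4 3 4]
t=16: x=[0.2200 3.7250 3.1100 3.9450] k=[0 1 0 3]
t=17: x=[0.0550 0.8900 0.2200 2.8350] k=[2 1 0 3]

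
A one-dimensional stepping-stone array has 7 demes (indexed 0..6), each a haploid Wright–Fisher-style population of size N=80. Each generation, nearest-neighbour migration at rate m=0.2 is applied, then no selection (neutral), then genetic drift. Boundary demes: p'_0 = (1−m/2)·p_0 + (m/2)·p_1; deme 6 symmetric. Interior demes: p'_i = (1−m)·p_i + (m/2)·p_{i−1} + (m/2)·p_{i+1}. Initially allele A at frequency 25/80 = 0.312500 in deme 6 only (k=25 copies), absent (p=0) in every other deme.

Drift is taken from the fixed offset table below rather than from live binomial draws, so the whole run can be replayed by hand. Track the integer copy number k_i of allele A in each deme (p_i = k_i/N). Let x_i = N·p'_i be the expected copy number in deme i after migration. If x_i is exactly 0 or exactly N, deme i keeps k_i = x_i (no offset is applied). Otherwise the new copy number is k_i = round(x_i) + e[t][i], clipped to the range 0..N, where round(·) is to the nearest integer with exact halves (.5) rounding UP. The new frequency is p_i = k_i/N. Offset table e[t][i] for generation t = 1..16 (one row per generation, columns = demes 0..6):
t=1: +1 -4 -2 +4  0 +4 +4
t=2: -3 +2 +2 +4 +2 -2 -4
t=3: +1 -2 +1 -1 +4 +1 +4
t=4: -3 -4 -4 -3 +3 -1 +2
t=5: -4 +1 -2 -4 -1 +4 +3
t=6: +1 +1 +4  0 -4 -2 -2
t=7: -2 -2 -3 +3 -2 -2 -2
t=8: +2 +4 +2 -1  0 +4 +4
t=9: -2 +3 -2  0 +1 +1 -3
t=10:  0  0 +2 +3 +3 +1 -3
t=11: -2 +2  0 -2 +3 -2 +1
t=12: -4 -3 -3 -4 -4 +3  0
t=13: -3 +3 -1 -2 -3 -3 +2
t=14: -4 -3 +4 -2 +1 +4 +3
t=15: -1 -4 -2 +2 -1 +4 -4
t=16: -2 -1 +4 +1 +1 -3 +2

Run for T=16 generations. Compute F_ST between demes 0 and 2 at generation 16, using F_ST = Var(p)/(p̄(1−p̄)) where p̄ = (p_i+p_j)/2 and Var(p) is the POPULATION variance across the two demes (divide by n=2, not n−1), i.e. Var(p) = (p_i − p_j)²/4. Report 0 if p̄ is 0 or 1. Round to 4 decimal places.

t=0: k=[0 0 0 0 0 0 25]
t=1: x=[0.0000 0.0000 0.0000 0.0000 0.0000 2.5000 22.5000] k=[0 0 0 0 0 7 27]
t=2: x=[0.0000 0.0000 0.0000 0.0000 0.7000 8.3000 25.0000] k=[0 0 0 0 3 6 21]
t=3: x=[0.0000 0.0000 0.0000 0.3000 3.0000 7.2000 19.5000] k=[0 0 0 0 7 8 24]
t=4: x=[0.0000 0.0000 0.0000 0.7000 6.4000 9.5000 22.4000] k=[0 0 0 0 9 9 24]
t=5: x=[0.0000 0.0000 0.0000 0.9000 8.1000 10.5000 22.5000] k=[0 0 0 0 7 15 26]
t=6: x=[0.0000 0.0000 0.0000 0.7000 7.1000 15.3000 24.9000] k=[0 0 0 1 3 13 23]
t=7: x=[0.0000 0.0000 0.1000 1.1000 3.8000 13.0000 22.0000] k=[0 0 0 4 2 11 20]
t=8: x=[0.0000 0.0000 0.4000 3.4000 3.1000 11.0000 19.1000] k=[0 0 2 2 3 15 23]
t=9: x=[0.0000 0.2000 1.8000 2.1000 4.1000 14.6000 22.2000] k=[0 3 0 2 5 16 19]
t=10: x=[0.3000 2.4000 0.5000 2.1000 5.8000 15.2000 18.7000] k=[0 2 3 5 9 16 16]
t=11: x=[0.2000 1.9000 3.1000 5.2000 9.3000 15.3000 16.0000] k=[0 4 3 3 12 13 17]
t=12: x=[0.4000 3.5000 3.1000 3.9000 11.2000 13.3000 16.6000] k=[0 1 0 0 7 16 17]
t=13: x=[0.1000 0.8000 0.1000 0.7000 7.2000 15.2000 16.9000] k=[0 4 0 0 4 12 19]
t=14: x=[0.4000 3.2000 0.4000 0.4000 4.4000 11.9000 18.3000] k=[0 0 4 0 5 16 21]
t=15: x=[0.0000 0.4000 3.2000 0.9000 5.6000 15.4000 20.5000] k=[0 0 1 3 5 19 17]
t=16: x=[0.0000 0.1000 1.1000 3.0000 6.2000 17.4000 17.2000] k=[0 0 5 4 7 14 19]

0.0323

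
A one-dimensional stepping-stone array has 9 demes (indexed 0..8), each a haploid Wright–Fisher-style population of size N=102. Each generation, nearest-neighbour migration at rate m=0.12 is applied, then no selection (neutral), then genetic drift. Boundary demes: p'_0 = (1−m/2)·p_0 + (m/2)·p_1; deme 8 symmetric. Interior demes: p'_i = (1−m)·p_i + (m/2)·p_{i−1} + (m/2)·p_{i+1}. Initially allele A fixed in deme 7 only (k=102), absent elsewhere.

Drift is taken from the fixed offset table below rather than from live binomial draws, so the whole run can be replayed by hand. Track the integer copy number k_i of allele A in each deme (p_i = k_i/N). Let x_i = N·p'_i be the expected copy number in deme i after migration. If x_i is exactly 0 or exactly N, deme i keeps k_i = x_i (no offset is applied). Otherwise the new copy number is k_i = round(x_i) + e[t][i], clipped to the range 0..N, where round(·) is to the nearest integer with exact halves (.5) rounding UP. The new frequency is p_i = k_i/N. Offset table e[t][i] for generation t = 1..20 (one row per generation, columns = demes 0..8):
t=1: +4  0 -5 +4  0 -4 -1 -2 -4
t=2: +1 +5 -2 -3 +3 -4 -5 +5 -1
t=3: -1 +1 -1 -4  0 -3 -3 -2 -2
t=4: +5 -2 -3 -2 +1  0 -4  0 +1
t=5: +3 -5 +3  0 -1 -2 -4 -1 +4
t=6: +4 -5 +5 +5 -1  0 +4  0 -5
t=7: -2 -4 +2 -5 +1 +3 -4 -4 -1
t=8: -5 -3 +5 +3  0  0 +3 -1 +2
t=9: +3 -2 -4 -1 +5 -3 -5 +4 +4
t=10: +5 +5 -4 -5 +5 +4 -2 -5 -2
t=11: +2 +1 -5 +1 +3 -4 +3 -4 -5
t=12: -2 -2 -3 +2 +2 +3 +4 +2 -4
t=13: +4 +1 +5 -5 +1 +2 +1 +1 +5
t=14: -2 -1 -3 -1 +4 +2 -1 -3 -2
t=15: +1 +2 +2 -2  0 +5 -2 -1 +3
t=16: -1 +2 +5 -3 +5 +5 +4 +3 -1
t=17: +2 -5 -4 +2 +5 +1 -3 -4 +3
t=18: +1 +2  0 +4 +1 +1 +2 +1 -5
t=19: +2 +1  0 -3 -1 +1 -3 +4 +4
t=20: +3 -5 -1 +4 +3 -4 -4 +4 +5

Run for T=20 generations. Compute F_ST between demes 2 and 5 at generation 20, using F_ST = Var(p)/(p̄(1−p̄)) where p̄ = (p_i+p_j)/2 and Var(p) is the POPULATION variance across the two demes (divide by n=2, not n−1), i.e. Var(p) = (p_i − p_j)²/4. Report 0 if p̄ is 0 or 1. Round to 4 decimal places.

0.0867

t=0: k=[0 0 0 0 0 0 0 102 0]
t=1: x=[0.0000 0.0000 0.0000 0.0000 0.0000 0.0000 6.1200 89.7600 6.1200] k=[0 0 0 0 0 0 5 88 2]
t=2: x=[0.0000 0.0000 0.0000 0.0000 0.0000 0.3000 9.6800 77.8600 7.1600] k=[0 0 0 0 0 0 5 83 6]
t=3: x=[0.0000 0.0000 0.0000 0.0000 0.0000 0.3000 9.3800 73.7000 10.6200] k=[0 0 0 0 0 0 6 72 9]
t=4: x=[0.0000 0.0000 0.0000 0.0000 0.0000 0.3600 9.6000 64.2600 12.7800] k=[0 0 0 0 0 0 6 64 14]
t=5: x=[0.0000 0.0000 0.0000 0.0000 0.0000 0.3600 9.1200 57.5200 17.0000] k=[0 0 0 0 0 0 5 57 21]
t=6: x=[0.0000 0.0000 0.0000 0.0000 0.0000 0.3000 7.8200 51.7200 23.1600] k=[0 0 0 0 0 0 12 52 18]
t=7: x=[0.0000 0.0000 0.0000 0.0000 0.0000 0.7200 13.6800 47.5600 20.0400] k=[0 0 0 0 0 4 10 44 19]
t=8: x=[0.0000 0.0000 0.0000 0.0000 0.2400 4.1200 11.6800 40.4600 20.5000] k=[0 0 0 0 0 4 15 39 23]
t=9: x=[0.0000 0.0000 0.0000 0.0000 0.2400 4.4200 15.7800 36.6000 23.9600] k=[0 0 0 0 5 1 11 41 28]
t=10: x=[0.0000 0.0000 0.0000 0.3000 4.4600 1.8400 12.2000 38.4200 28.7800] k=[0 0 0 0 9 6 10 33 27]
t=11: x=[0.0000 0.0000 0.0000 0.5400 8.2800 6.4200 11.1400 31.2600 27.3600] k=[0 0 0 2 11 2 14 27 22]
t=12: x=[0.0000 0.0000 0.1200 2.4200 9.9200 3.2600 14.0600 25.9200 22.3000] k=[0 0 0 4 12 6 18 28 18]
t=13: x=[0.0000 0.0000 0.2400 4.2400 11.1600 7.0800 17.8800 26.8000 18.6000] k=[0 0 5 0 12 9 19 28 24]
t=14: x=[0.0000 0.3000 4.4000 1.0200 11.1000 9.7800 18.9400 27.2200 24.2400] k=[0 0 1 0 15 12 18 24 22]
t=15: x=[0.0000 0.0600 0.8800 0.9600 13.9200 12.5400 18.0000 23.5200 22.1200] k=[0 2 3 0 14 18 16 23 25]
t=16: x=[0.1200 1.9400 2.7600 1.0200 13.4000 17.6400 16.5400 22.7000 24.8800] k=[0 4 8 0 18 23 21 26 24]
t=17: x=[0.2400 4.0000 7.2800 1.5600 17.2200 22.5800 21.4200 25.5800 24.1200] k=[2 0 3 4 22 24 18 22 27]
t=18: x=[1.8800 0.3000 2.8800 5.0200 21.0400 23.5200 18.6000 22.0600 26.7000] k=[3 2 3 9 22 25 21 23 22]
t=19: x=[2.9400 2.1200 3.3000 9.4200 21.4000 24.5800 21.3600 22.8200 22.0600] k=[5 3 3 6 20 26 18 27 26]
t=20: x=[4.8800 3.1200 3.1800 6.6600 19.5200 25.1600 19.0200 26.4000 26.0600] k=[8 0 2 11 23 21 15 30 31]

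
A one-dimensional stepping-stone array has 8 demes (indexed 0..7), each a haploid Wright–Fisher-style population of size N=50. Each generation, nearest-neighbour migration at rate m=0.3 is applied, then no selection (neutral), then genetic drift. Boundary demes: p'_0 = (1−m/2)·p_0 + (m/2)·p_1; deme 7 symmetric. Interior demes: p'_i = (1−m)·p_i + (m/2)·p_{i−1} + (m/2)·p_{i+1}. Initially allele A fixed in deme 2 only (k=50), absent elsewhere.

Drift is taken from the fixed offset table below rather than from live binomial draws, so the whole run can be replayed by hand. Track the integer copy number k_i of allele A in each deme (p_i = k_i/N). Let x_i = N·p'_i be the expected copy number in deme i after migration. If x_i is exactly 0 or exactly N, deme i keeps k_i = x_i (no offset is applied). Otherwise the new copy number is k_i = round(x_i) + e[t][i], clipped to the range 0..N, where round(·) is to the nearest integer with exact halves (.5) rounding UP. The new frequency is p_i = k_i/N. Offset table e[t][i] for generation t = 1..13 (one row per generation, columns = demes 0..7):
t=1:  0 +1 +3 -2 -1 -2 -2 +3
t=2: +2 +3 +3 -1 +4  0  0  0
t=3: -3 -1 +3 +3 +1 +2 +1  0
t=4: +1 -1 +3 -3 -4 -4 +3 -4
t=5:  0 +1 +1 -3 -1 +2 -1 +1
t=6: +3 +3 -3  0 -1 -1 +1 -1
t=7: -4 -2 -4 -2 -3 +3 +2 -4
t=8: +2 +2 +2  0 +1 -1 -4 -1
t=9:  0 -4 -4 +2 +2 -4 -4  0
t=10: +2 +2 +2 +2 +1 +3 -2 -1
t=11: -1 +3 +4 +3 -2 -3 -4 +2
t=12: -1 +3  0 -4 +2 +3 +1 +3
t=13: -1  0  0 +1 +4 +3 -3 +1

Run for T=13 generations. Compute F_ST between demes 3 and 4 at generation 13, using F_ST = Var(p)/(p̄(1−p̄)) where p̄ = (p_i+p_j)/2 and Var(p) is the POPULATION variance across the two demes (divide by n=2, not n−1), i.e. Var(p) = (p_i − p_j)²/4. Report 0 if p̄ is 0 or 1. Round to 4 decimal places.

t=0: k=[0 0 50 0 0 0 0 0]
t=1: x=[0.0000 7.5000 35.0000 7.5000 0.0000 0.0000 0.0000 0.0000] k=[0 9 38 6 0 0 0 0]
t=2: x=[1.3500 12.0000 28.8500 9.9000 0.9000 0.0000 0.0000 0.0000] k=[3 15 32 9 5 0 0 0]
t=3: x=[4.8000 15.7500 26.0000 11.8500 4.8500 0.7500 0.0000 0.0000] k=[2 15 29 15 6 3 0 0]
t=4: x=[3.9500 15.1500 24.8000 15.7500 6.9000 3.0000 0.4500 0.0000] k=[5 14 28 13 3 0 3 0]
t=5: x=[6.3500 14.7500 23.6500 13.7500 4.0500 0.9000 2.1000 0.4500] k=[6 16 25 11 3 3 1 1]
t=6: x=[7.5000 15.8500 21.5500 11.9000 4.2000 2.7000 1.3000 1.0000] k=[11 19 19 12 3 2 2 0]
t=7: x=[12.2000 17.8000 17.9500 11.7000 4.2000 2.1500 1.7000 0.3000] k=[8 16 14 10 1 5 4 0]
t=8: x=[9.2000 14.5000 13.7000 9.2500 2.9500 4.2500 3.5500 0.6000] k=[11 17 16 9 4 3 0 0]
t=9: x=[11.9000 15.9500 15.1000 9.3000 4.6000 2.7000 0.4500 0.0000] k=[12 12 11 11 7 0 0 0]
t=10: x=[12.0000 11.8500 11.1500 10.4000 6.5500 1.0500 0.0000 0.0000] k=[14 14 13 12 8 4 0 0]
t=11: x=[14.0000 13.8500 13.0000 11.5500 8.0000 4.0000 0.6000 0.0000] k=[13 17 17 15 6 1 0 0]
t=12: x=[13.6000 16.4000 16.7000 13.9500 6.6000 1.6000 0.1500 0.0000] k=[13 19 17 10 9 5 1 0]
t=13: x=[13.9000 17.8000 16.2500 10.9000 8.5500 5.0000 1.4500 0.1500] k=[13 18 16 12 13 8 0 1]

0.0005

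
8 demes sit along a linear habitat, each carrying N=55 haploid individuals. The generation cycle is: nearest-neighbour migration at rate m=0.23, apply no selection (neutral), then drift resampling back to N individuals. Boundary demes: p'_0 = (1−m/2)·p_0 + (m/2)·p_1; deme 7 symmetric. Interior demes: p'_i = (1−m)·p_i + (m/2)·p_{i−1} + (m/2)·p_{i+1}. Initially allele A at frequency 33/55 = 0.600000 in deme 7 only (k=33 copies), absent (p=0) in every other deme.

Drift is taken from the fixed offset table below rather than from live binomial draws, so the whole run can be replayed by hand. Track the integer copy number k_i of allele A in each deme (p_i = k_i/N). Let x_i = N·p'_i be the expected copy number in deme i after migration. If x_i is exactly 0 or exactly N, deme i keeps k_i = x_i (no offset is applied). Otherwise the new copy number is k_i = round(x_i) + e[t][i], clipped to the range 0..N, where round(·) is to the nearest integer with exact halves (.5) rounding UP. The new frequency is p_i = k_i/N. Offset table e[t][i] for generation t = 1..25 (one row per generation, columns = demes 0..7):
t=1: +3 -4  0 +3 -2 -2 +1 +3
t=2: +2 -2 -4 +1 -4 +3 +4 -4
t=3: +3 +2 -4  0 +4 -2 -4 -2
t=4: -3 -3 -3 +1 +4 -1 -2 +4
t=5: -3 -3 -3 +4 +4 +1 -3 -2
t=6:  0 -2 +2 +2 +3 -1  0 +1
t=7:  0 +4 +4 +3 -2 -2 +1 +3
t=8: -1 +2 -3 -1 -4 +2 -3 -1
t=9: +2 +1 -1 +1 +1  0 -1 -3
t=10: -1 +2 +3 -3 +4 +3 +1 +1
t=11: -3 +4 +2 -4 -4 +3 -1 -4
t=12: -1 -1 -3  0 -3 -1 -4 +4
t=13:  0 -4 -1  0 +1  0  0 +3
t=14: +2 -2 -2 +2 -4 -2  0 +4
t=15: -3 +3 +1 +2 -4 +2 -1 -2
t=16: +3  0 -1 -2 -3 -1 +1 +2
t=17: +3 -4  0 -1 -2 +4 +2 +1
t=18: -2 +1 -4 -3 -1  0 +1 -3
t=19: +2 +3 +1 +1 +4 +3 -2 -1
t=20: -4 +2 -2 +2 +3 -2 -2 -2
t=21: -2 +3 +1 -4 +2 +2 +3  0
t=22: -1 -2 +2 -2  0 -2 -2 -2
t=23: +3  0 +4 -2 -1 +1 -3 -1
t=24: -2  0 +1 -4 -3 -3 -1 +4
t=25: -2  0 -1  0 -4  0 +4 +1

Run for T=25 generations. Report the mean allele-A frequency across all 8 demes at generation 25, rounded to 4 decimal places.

t=0: k=[0 0 0 0 0 0 0 33]
t=1: x=[0.0000 0.0000 0.0000 0.0000 0.0000 0.0000 3.7950 29.2050] k=[0 0 0 0 0 0 5 32]
t=2: x=[0.0000 0.0000 0.0000 0.0000 0.0000 0.5750 7.5300 28.8950] k=[0 0 0 0 0 4 12 25]
t=3: x=[0.0000 0.0000 0.0000 0.0000 0.4600 4.4600 12.5750 23.5050] k=[0 0 0 0 4 2 9 22]
t=4: x=[0.0000 0.0000 0.0000 0.4600 3.3100 3.0350 9.6900 20.5050] k=[0 0 0 1 7 2 8 25]
t=5: x=[0.0000 0.0000 0.1150 1.5750 5.7350 3.2650 9.2650 23.0450] k=[0 0 0 6 10 4 6 21]
t=6: x=[0.0000 0.0000 0.6900 5.7700 8.8500 4.9200 7.4950 19.2750] k=[0 0 3 8 12 4 7 20]
t=7: x=[0.0000 0.3450 3.2300 7.8850 10.6200 5.2650 8.1500 18.5050] k=[0 4 7 11 9 3 9 22]
t=8: x=[0.4600 3.8850 7.1150 10.3100 8.5400 4.3800 9.8050 20.5050] k=[0 6 4 9 5 6 7 20]
t=9: x=[0.6900 5.0800 4.8050 7.9650 5.5750 6.0000 8.3800 18.5050] k=[3 6 4 9 7 6 7 16]
t=10: x=[3.3450 5.4250 4.8050 8.1950 7.1150 6.2300 7.9200 14.9650] k=[2 7 8 5 11 9 9 16]
t=11: x=[2.5750 6.5400 7.5400 6.0350 10.0800 9.2300 9.8050 15.1950] k=[0 11 10 2 6 12 9 11]
t=12: x=[1.2650 9.6200 9.1950 3.3800 6.2300 10.9650 9.5750 10.7700] k=[0 9 6 3 3 10 6 15]
t=13: x=[1.0350 7.6200 6.0000 3.3450 3.8050 8.7350 7.4950 13.9650] k=[1 4 5 3 5 9 7 17]
t=14: x=[1.3450 3.7700 4.6550 3.4600 5.2300 8.3100 8.3800 15.8500] k=[3 2 3 5 1 6 8 20]
t=15: x=[2.8850 2.2300 3.1150 4.3100 2.0350 5.6550 9.1500 18.6200] k=[0 5 4 6 0 8 8 17]
t=16: x=[0.5750 4.3100 4.3450 5.0800 1.6100 7.0800 9.0350 15.9650] k=[4 4 3 3 0 6 10 18]
t=17: x=[4.0000 3.8850 3.1150 2.6550 1.0350 5.7700 10.4600 17.0800] k=[7 0 3 2 0 10 12 18]
t=18: x=[6.1950 1.1500 2.5400 1.8850 1.3800 9.0800 12.4600 17.3100] k=[4 2 0 0 0 9 13 14]
t=19: x=[3.7700 2.0000 0.2300 0.0000 1.0350 8.4250 12.6550 13.8850] k=[6 5 1 0 5 11 11 13]
t=20: x=[5.8850 4.6550 1.3450 0.6900 5.1150 10.3100 11.2300 12.7700] k=[2 7 0 3 8 8 9 11]
t=21: x=[2.5750 5.6200 1.1500 3.2300 7.4250 8.1150 9.1150 10.7700] k=[1 9 2 0 9 10 12 11]
t=22: x=[1.9200 7.2750 2.5750 1.2650 8.0800 10.1150 11.6550 11.1150] k=[1 5 5 0 8 8 10 9]
t=23: x=[1.4600 4.5400 4.4250 1.4950 7.0800 8.2300 9.6550 9.1150] k=[4 5 8 0 6 9 7 8]
t=24: x=[4.1150 5.2300 6.7350 1.6100 5.6550 8.4250 7.3450 7.8850] k=[2 5 8 0 3 5 6 12]
t=25: x=[2.3450 5.0000 6.7350 1.2650 2.8850 4.8850 6.5750 11.3100] k=[0 5 6 1 0 5 11 12]

0.0909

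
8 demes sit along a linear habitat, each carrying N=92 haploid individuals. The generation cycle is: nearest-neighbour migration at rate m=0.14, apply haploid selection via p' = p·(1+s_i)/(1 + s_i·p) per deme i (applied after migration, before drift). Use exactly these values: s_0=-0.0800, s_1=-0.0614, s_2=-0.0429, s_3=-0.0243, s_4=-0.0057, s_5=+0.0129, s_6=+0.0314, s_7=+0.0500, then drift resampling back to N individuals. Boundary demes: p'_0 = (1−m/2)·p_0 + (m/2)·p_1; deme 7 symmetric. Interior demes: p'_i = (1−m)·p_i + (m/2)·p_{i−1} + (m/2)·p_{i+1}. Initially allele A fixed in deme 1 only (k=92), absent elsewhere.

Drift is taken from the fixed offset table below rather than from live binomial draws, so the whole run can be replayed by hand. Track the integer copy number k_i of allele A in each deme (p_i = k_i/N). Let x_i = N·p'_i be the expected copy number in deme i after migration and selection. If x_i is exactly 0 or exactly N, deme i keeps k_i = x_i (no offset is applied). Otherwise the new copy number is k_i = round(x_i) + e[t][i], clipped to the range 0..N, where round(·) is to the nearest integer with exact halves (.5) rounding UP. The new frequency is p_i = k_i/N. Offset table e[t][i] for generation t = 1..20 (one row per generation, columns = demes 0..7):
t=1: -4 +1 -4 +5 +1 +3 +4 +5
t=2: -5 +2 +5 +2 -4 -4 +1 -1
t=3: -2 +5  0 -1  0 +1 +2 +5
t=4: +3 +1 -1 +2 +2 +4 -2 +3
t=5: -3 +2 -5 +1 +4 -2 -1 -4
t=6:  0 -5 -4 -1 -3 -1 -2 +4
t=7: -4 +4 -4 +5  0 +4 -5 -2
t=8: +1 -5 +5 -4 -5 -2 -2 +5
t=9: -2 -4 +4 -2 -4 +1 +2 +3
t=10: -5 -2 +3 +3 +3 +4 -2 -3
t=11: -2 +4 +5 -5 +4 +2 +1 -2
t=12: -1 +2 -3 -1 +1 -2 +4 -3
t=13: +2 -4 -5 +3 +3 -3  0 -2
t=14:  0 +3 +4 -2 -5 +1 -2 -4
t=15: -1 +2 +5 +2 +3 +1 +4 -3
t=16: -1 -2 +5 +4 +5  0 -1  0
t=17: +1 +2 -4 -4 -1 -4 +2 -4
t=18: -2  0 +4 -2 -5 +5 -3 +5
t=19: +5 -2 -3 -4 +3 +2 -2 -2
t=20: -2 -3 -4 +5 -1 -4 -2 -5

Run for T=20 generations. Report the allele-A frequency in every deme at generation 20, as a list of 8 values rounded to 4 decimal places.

t=0: k=[0 92 0 0 0 0 0 0]
t=1: x=[5.9582 78.4020 6.1823 0.0000 0.0000 0.0000 0.0000 0.0000] k=[2 79 2 0 0 0 0 0]
t=2: x=[6.8428 67.0857 6.9625 0.1366 0.0000 0.0000 0.0000 0.0000] k=[2 69 12 2 0 0 0 0]
t=3: x=[6.1908 58.9912 14.7391 2.4995 0.1392 0.0000 0.0000 0.0000] k=[4 64 15 1 0 0 0 0]
t=4: x=[7.5982 54.9772 16.8384 1.8645 0.0696 0.0000 0.0000 0.0000] k=[11 56 16 4 2 0 0 0]
t=5: x=[13.1802 48.6003 17.3347 4.5915 1.9888 0.1418 0.0000 0.0000] k=[10 51 12 6 6 0 0 0]
t=6: x=[11.9744 43.9439 13.7881 6.2746 5.5501 0.4254 0.0000 0.0000] k=[12 39 10 5 3 0 0 0]
t=7: x=[12.9350 33.7154 11.2401 5.0904 2.9138 0.2127 0.0000 0.0000] k=[9 38 7 10 3 4 0 0]
t=8: x=[10.2459 32.4568 9.0170 9.0964 3.5405 3.6952 0.2888 0.0000] k=[11 27 14 5 0 2 0 0]
t=9: x=[11.2692 23.8340 13.7590 5.1589 0.4872 1.7418 0.1444 0.0000] k=[9 20 18 3 0 3 2 0]
t=10: x=[9.0654 18.1491 16.4882 3.7505 0.4176 2.7540 1.9893 0.1470] k=[4 16 19 7 3 7 0 0]
t=11: x=[4.4716 14.5758 17.3250 7.3911 3.5405 6.3049 0.5053 0.0000] k=[2 19 22 2 8 8 2 0]
t=12: x=[2.9430 17.1195 19.7026 3.7309 7.5403 7.6696 2.3498 0.1470] k=[2 19 17 3 9 6 6 0]
t=13: x=[2.9430 16.7830 15.5842 4.2981 8.3266 6.2846 5.7443 0.4409] k=[5 13 11 7 11 3 6 0]
t=14: x=[5.1401 11.6403 10.4470 7.3911 10.1085 3.8166 5.5285 0.4409] k=[5 15 14 5 5 5 4 0]
t=15: x=[5.2701 13.4843 12.9445 5.5014 4.9730 4.9901 3.9040 0.2940] k=[4 15 18 8 8 6 8 0]
t=16: x=[4.4067 13.6853 16.4882 8.5081 7.8190 6.3554 7.5105 0.5878] k=[3 12 21 13 13 6 7 1]
t=17: x=[3.3502 11.3541 19.1369 13.2780 12.4483 6.6385 6.6995 1.4899] k=[4 13 15 9 11 3 9 0]
t=18: x=[4.2768 11.8407 13.9142 9.3513 10.2478 4.0291 8.1774 0.6613] k=[2 12 18 7 5 9 5 6]
t=19: x=[2.4898 11.0871 16.2160 7.4596 5.3909 8.5388 5.5079 6.2065] k=[7 9 13 3 8 11 4 4]
t=20: x=[6.6098 8.6315 11.5692 3.9558 7.8190 10.4178 4.6239 4.1909] k=[5 6 8 9 7 6 3 0]

[0.0543, 0.0652, 0.0870, 0.0978, 0.0761, 0.0652, 0.0326, 0.0000]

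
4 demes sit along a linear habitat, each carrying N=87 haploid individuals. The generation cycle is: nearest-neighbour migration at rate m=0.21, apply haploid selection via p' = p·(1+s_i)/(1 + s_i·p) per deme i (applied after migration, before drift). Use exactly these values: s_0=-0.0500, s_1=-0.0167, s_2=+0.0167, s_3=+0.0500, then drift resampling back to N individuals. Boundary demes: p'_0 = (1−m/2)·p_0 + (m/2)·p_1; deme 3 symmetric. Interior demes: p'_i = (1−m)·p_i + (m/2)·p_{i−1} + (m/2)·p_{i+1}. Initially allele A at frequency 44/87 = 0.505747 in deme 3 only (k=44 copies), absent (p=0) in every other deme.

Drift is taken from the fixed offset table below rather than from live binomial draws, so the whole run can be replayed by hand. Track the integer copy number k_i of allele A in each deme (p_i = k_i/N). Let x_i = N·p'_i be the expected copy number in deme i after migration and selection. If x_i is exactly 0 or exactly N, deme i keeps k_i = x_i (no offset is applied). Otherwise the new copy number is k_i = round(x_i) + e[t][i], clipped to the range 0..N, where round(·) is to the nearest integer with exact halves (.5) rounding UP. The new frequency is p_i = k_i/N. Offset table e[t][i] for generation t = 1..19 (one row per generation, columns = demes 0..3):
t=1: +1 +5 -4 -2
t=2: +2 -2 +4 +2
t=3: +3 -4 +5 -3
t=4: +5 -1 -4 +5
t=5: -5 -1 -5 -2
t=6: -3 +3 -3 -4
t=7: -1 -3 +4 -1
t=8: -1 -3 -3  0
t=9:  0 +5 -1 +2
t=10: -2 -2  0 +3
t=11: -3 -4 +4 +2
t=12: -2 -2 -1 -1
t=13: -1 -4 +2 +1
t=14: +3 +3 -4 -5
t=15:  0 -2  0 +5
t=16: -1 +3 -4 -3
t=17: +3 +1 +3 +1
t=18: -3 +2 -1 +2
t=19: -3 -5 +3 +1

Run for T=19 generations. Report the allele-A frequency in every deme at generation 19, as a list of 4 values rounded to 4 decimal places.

t=0: k=[0 0 0 44]
t=1: x=[0.0000 0.0000 4.6930 40.4339] k=[0 0 1 38]
t=2: x=[0.0000 0.1032 4.8554 35.1319] k=[0 0 9 37]
t=3: x=[0.0000 0.9294 11.1551 35.0764] k=[0 0 16 32]
t=4: x=[0.0000 1.6525 16.2174 31.2907] k=[0 1 12 36]
t=5: x=[0.0998 2.0166 13.5534 34.4904] k=[0 1 9 32]
t=6: x=[0.0998 1.7066 10.7298 30.5449] k=[0 5 8 27]
t=7: x=[0.4989 4.7143 9.8234 25.8833] k=[0 2 14 25]
t=8: x=[0.1995 3.0008 14.0895 24.6988] k=[0 0 11 25]
t=9: x=[0.0000 1.1360 11.4790 24.3769] k=[0 6 10 26]
t=10: x=[0.5987 5.6996 11.4234 25.1840] k=[0 4 11 28]
t=11: x=[0.3991 4.2465 12.2230 27.1172] k=[0 0 16 29]
t=12: x=[0.0000 1.6525 15.8991 28.5631] k=[0 0 15 28]
t=13: x=[0.0000 1.5492 14.9944 27.5451] k=[0 0 17 29]
t=14: x=[0.0000 1.7558 16.6973 28.6699] k=[0 5 13 24]
t=15: x=[0.4989 5.2316 13.5028 23.6764] k=[0 3 14 29]
t=16: x=[0.2993 3.7787 14.6203 28.3494] k=[0 7 11 25]
t=17: x=[0.6985 6.5818 12.2230 24.3769] k=[4 8 15 25]
t=18: x=[4.2097 8.1892 15.5251 24.8061] k=[1 10 15 27]
t=19: x=[1.8498 9.4374 15.9496 26.6330] k=[0 4 19 28]

[0.0000, 0.0460, 0.2184, 0.3218]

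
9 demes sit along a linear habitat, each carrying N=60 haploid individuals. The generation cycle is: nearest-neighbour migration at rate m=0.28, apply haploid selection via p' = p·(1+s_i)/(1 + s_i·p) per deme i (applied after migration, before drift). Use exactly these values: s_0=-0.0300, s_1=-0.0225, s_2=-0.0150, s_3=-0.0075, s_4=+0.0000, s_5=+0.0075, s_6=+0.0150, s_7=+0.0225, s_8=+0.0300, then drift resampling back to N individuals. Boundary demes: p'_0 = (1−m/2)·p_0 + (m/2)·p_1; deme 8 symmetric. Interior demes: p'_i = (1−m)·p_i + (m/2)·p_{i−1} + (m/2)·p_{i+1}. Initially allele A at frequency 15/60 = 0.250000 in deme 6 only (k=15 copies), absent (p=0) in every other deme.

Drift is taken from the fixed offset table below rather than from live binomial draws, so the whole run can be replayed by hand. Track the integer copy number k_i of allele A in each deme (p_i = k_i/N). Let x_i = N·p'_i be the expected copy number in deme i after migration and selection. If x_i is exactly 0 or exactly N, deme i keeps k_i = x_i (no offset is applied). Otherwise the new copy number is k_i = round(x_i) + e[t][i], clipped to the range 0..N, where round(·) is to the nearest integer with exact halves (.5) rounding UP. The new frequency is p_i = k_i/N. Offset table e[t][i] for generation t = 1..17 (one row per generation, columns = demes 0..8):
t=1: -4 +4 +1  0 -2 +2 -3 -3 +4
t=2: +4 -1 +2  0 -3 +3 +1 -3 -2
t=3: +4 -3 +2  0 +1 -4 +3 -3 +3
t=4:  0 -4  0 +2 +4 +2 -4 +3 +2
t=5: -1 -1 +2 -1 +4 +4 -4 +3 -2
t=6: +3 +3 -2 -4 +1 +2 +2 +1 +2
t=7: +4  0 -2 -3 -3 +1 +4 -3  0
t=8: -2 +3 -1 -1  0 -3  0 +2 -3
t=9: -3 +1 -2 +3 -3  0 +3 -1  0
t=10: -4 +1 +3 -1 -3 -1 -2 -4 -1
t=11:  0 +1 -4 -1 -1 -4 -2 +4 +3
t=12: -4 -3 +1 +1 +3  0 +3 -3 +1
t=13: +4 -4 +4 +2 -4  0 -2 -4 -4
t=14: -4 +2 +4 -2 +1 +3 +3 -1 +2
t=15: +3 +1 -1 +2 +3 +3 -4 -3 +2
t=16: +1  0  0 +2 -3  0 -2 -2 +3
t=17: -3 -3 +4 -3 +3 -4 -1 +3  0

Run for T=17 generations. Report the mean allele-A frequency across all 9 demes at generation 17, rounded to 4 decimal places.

t=0: k=[0 0 0 0 0 0 15 0 0]
t=1: x=[0.0000 0.0000 0.0000 0.0000 0.0000 2.1152 10.9325 2.1456 0.0000] k=[0 0 0 0 0 4 8 0 0]
t=2: x=[0.0000 0.0000 0.0000 0.0000 0.5600 4.0280 6.4047 1.1447 0.0000] k=[0 0 0 0 0 7 7 0 0]
t=3: x=[0.0000 0.0000 0.0000 0.0000 0.9800 6.0606 6.1011 1.0017 0.0000] k=[0 0 0 0 2 2 9 0 0]
t=4: x=[0.0000 0.0000 0.0000 0.2779 1.7200 3.0012 6.8498 1.2877 0.0000] k=[0 0 0 2 6 5 3 4 0]
t=5: x=[0.0000 0.0000 0.2758 2.2635 5.3000 4.8935 3.4683 3.3701 0.5766] k=[0 0 2 1 9 9 0 6 0]
t=6: x=[0.0000 0.2737 1.5569 2.2437 7.8800 7.7905 2.1304 4.4101 0.8648] k=[0 3 0 0 9 10 4 5 3]
t=7: x=[0.4075 2.1131 0.4137 1.2507 7.8800 9.0774 5.0484 4.6750 3.3729] k=[4 2 0 0 5 10 9 2 3]
t=8: x=[3.6151 1.9565 0.2758 0.6948 5.0000 9.2181 8.2655 3.1865 2.9416] k=[2 5 0 0 5 6 8 5 0]
t=9: x=[2.3502 3.7982 0.6896 0.6948 4.4400 6.1813 7.3960 4.8177 0.7207] k=[0 5 0 4 1 6 10 4 1]
t=10: x=[0.6792 3.5238 1.2415 2.9985 2.1200 5.8996 8.7103 4.5120 1.4616] k=[0 5 4 2 0 5 7 1 0]
t=11: x=[0.6792 4.0728 3.8058 1.9855 0.9800 4.6117 5.9594 1.7371 0.1442] k=[1 5 0 1 0 1 4 6 3]
t=12: x=[1.5144 3.6610 0.8276 0.7147 0.2800 1.2894 3.9141 5.4085 3.5166] k=[0 1 2 2 3 1 7 2 5]
t=13: x=[0.1358 0.9779 1.8330 2.1245 2.5800 2.1353 5.5343 3.1865 4.7066] k=[4 0 6 4 0 2 4 0 1]
t=14: x=[3.3425 1.3692 4.8127 3.6938 0.8400 2.0145 3.2049 0.7156 0.8854] k=[0 3 9 2 2 5 6 0 3]
t=15: x=[0.4075 3.3473 7.0850 2.9588 2.4200 4.7526 5.0889 1.2877 2.6540] k=[3 4 6 5 5 8 1 0 5]
t=16: x=[3.0506 4.0531 5.5040 5.1047 5.4200 6.6440 1.8667 0.8586 4.4195] k=[4 4 6 7 2 7 0 0 7]
t=17: x=[3.8878 4.1904 5.7806 6.1185 3.4000 5.3563 0.9945 1.0017 6.1820] k=[1 1 10 3 6 1 0 4 6]

0.0593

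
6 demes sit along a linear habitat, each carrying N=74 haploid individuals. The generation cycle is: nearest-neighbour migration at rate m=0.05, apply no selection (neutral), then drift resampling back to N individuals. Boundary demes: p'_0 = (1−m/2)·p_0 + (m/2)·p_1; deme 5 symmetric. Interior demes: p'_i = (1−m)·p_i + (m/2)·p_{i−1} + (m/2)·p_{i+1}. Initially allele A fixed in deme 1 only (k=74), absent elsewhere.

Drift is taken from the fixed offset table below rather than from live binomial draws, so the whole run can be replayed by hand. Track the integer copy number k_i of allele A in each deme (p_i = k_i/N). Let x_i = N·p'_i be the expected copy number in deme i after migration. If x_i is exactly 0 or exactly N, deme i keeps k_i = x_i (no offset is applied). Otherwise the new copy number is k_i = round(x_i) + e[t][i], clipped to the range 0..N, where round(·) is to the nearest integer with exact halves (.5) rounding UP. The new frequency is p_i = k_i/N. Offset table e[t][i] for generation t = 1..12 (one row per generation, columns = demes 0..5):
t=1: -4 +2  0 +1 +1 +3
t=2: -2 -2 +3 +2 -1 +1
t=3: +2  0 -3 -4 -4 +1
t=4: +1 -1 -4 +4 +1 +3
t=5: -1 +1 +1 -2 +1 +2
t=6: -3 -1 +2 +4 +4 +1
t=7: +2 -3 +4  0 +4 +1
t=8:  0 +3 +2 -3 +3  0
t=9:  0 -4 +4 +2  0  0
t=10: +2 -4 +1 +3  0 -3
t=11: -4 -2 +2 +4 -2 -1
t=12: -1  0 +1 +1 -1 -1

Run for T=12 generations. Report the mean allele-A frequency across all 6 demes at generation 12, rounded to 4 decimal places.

0.2050

t=0: k=[0 74 0 0 0 0]
t=1: x=[1.8500 70.3000 1.8500 0.0000 0.0000 0.0000] k=[0 72 2 0 0 0]
t=2: x=[1.8000 68.4500 3.7000 0.0500 0.0000 0.0000] k=[0 66 7 2 0 0]
t=3: x=[1.6500 62.8750 8.3500 2.0750 0.0500 0.0000] k=[4 63 5 0 0 0]
t=4: x=[5.4750 60.0750 6.3250 0.1250 0.0000 0.0000] k=[6 59 2 4 0 0]
t=5: x=[7.3250 56.2500 3.4750 3.8500 0.1000 0.0000] k=[6 57 4 2 1 0]
t=6: x=[7.2750 54.4000 5.2750 2.0250 1.0000 0.0250] k=[4 53 7 6 5 1]
t=7: x=[5.2250 50.6250 8.1250 6.0000 4.9250 1.1000] k=[7 48 12 6 9 2]
t=8: x=[8.0250 46.0750 12.7500 6.2250 8.7500 2.1750] k=[8 49 15 3 12 2]
t=9: x=[9.0250 47.1250 15.5500 3.5250 11.5250 2.2500] k=[9 43 20 6 12 2]
t=10: x=[9.8500 41.5750 20.2250 6.5000 11.6000 2.2500] k=[12 38 21 10 12 0]
t=11: x=[12.6500 36.9250 21.1500 10.3250 11.6500 0.3000] k=[9 35 23 14 10 0]
t=12: x=[9.6500 34.0500 23.0750 14.1250 9.8500 0.2500] k=[9 34 24 15 9 0]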